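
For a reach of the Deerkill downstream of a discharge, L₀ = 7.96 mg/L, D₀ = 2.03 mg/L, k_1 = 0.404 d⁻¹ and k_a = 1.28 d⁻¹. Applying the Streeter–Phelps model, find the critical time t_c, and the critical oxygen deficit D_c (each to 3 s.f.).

t_c ≈ 0.397 d; D_c ≈ 2.14 mg/L

With k_a/k_1 = 3.168 and 1 − D₀(k_a−k_1)/(k_1 L₀) = 0.4470,
t_c = ln(3.168 × 0.4470) / (1.28 − 0.404) = ln(1.416) / 0.8760 = 0.3481/0.8760 = 0.3973 d.
D_c = (k_1/k_a) L₀ e^(−k_1 t_c) = (0.404/1.28) × 7.96 × e^(−0.404×0.3973) = 0.3156 × 7.96 × 0.8517 = 2.140 mg/L.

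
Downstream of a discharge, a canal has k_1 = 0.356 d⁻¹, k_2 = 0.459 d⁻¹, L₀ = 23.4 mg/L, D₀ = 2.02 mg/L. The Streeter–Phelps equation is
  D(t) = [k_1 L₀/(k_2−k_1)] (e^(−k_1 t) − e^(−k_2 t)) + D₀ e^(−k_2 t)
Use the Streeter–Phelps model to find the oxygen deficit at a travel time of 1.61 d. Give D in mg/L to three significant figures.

k_1 L₀/(k_2−k_1) = 0.356×23.4/(0.459−0.356) = 8.330/0.1030 = 80.88 mg/L.
e^(−k_1 t) = e^(−0.356×1.610) = 0.5637; e^(−k_2 t) = e^(−0.459×1.610) = 0.4776.
D = 80.88 × (0.5637 − 0.4776) + 2.02 × 0.4776 = 6.967 + 0.9647 = 7.932 mg/L.

D ≈ 7.93 mg/L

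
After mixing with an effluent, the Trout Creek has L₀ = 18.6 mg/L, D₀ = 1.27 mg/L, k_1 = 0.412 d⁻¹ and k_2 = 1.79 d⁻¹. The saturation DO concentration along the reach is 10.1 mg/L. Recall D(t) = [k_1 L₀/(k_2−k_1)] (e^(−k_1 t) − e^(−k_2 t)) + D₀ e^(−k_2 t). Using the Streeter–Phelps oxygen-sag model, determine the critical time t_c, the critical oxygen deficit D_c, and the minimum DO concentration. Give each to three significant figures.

t_c ≈ 0.878 d; D_c ≈ 2.98 mg/L; min DO ≈ 7.12 mg/L

t_c = [1/(k_2−k_1)] ln[(k_2/k_1)(1 − D₀(k_2−k_1)/(k_1 L₀))]
= [1/(1.79−0.412)] ln[(1.79/0.412)(1 − 1.27×1.378/(0.412×18.6))]
= (1/1.378) ln[4.345 × 0.7716] = 0.7257 × ln(3.352) = 0.7257 × 1.210 = 0.8779 d.
D_c = (k_1/k_2) L₀ e^(−k_1 t_c) = (0.412/1.79) × 18.6 × e^(−0.412×0.8779) = 0.2302 × 18.6 × 0.6965 = 2.982 mg/L.
Minimum DO = C_s − D_c = 10.1 − 2.982 = 7.118 mg/L.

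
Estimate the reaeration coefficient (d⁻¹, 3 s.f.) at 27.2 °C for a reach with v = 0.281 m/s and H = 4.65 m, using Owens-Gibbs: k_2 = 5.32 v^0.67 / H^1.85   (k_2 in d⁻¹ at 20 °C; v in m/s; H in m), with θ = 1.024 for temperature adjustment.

k_2(20) = 5.32 × 0.281^0.67 / 4.65^1.85 = 5.32 × 0.4272 / 17.17 = 0.1324 d⁻¹.
k_2(27.2) = 0.1324 × 1.024^(27.2−20) = 0.1324 × 1.186 = 0.1570 d⁻¹.

k_2 ≈ 0.157 d⁻¹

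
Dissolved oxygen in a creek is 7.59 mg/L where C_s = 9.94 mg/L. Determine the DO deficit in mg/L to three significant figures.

D ≈ 2.35 mg/L

D = C_s − C = 9.94 − 7.59 = 2.35 mg/L.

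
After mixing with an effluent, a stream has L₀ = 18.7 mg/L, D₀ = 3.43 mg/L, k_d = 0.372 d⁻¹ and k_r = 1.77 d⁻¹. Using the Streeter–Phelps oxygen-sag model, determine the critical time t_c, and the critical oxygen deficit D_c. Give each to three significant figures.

t_c ≈ 0.280 d; D_c ≈ 3.54 mg/L

With k_r/k_d = 4.758 and 1 − D₀(k_r−k_d)/(k_d L₀) = 0.3107,
t_c = ln(4.758 × 0.3107) / (1.77 − 0.372) = ln(1.478) / 1.398 = 0.3909/1.398 = 0.2796 d.
D_c = (k_d/k_r) L₀ e^(−k_d t_c) = (0.372/1.77) × 18.7 × e^(−0.372×0.2796) = 0.2102 × 18.7 × 0.9012 = 3.542 mg/L.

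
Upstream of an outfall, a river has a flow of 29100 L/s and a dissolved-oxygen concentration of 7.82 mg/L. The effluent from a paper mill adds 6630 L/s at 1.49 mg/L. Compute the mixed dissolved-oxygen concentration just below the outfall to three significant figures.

6.65 mg/L

Flow-weighted mixing: C = (Q_r C_r + Q_w C_w)/(Q_r + Q_w)
= (29100×7.82 + 6630×1.49)/(29100 + 6630) = 237400/35730 = 6.645 mg/L.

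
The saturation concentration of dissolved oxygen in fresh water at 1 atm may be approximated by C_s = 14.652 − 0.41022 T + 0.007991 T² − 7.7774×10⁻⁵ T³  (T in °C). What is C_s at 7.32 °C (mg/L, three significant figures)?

C_s = 14.652 − 0.41022×7.32 + 0.007991×7.32² − 7.7774×10⁻⁵×7.32³ = 12.05 mg/L.

C_s ≈ 12.0 mg/L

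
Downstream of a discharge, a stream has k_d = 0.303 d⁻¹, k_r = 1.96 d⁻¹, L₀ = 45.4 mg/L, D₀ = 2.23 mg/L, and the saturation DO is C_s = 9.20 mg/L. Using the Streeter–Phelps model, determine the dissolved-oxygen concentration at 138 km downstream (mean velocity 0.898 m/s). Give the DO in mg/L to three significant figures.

DO ≈ 4.54 mg/L

Travel time t = x/v = 138 km / (0.898 m/s) = 138000 m / 0.898 m/s = 153700 s = 1.779 d.
k_d L₀/(k_r−k_d) = 0.303×45.4/(1.96−0.303) = 13.76/1.657 = 8.302 mg/L.
e^(−k_d t) = e^(−0.303×1.779) = 0.5834; e^(−k_r t) = e^(−1.96×1.779) = 0.03062.
D = 8.302 × (0.5834 − 0.03062) + 2.23 × 0.03062 = 4.589 + 0.06828 = 4.657 mg/L.
DO = C_s − D = 9.20 − 4.657 = 4.543 mg/L.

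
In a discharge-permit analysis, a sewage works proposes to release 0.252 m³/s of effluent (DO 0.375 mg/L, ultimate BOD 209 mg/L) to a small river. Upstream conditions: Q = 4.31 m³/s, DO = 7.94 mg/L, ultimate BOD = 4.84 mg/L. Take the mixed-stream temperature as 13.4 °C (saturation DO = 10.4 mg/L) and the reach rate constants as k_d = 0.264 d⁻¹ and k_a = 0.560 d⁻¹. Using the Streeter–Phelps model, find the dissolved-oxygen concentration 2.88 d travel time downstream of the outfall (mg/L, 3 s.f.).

Mixed DO = (4.31×7.94 + 0.252×0.375)/(4.31+0.252) = 34.32/4.562 = 7.522 mg/L.
Mixed L₀ = (4.31×4.84 + 0.252×209)/(4.562) = 73.53/4.562 = 16.12 mg/L.
Initial deficit D₀ = C_s − DO₀ = 10.4 − 7.522 = 2.878 mg/L.
D(2.88) = [0.264×16.12/(0.560−0.264)](e^(−0.264×2.88) − e^(−0.560×2.88)) + 2.878 e^(−0.560×2.88)
= 14.38 × (0.4675 − 0.1993) + 2.878 × 0.1993 = 4.429 mg/L.
DO = 10.4 − 4.429 = 5.971 mg/L.

DO ≈ 5.97 mg/L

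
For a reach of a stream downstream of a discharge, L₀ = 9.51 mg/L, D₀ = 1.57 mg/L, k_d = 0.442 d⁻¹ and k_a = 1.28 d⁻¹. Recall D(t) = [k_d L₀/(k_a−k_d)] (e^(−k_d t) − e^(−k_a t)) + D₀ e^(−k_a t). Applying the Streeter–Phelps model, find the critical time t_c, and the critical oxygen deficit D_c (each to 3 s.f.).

t_c ≈ 0.821 d; D_c ≈ 2.28 mg/L

At the critical point dD/dt = 0, so k_d L₀ e^(−k_d t) = k_a D. Substituting D(t) from the Streeter–Phelps equation and solving for t gives
t_c = ln[(k_a/k_d)(1 − D₀(k_a−k_d)/(k_d L₀))] / (k_a−k_d).
Here k_a−k_d = 0.8380 d⁻¹ and 1 − D₀(k_a−k_d)/(k_d L₀) = 1 − 1.57×0.8380/(0.442×9.51) = 0.6870, so
t_c = ln(2.896 × 0.6870) / 0.8380 = 0.6879 / 0.8380 = 0.8209 d.
L(t_c) = L₀ e^(−k_d t_c) = 9.51 × 0.6957 = 6.616 mg/L, and at the critical point k_a D_c = k_d L, so D_c = (0.442/1.28) × 6.616 = 2.285 mg/L.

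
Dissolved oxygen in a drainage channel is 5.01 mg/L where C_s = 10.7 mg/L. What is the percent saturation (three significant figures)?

46.8 % saturation

% saturation = C/C_s × 100 = 5.01/10.7 × 100 = 46.8 %.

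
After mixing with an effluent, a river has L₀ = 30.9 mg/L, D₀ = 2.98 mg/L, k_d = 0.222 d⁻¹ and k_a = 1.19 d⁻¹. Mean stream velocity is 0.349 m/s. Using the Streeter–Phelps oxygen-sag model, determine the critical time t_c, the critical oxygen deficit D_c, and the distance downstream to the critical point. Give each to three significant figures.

t_c ≈ 1.17 d; D_c ≈ 4.45 mg/L; x_c ≈ 35.3 km

At the critical point dD/dt = 0, so k_d L₀ e^(−k_d t) = k_a D. Substituting D(t) from the Streeter–Phelps equation and solving for t gives
t_c = ln[(k_a/k_d)(1 − D₀(k_a−k_d)/(k_d L₀))] / (k_a−k_d).
Here k_a−k_d = 0.9680 d⁻¹ and 1 − D₀(k_a−k_d)/(k_d L₀) = 1 − 2.98×0.9680/(0.222×30.9) = 0.5795, so
t_c = ln(5.360 × 0.5795) / 0.9680 = 1.133 / 0.9680 = 1.171 d.
D_c = (k_d/k_a) L₀ e^(−k_d t_c) = (0.222/1.19) × 30.9 × e^(−0.222×1.171) = 0.1866 × 30.9 × 0.7711 = 4.445 mg/L.
x_c = v t_c = 0.349 m/s × 1.171 d × 86400 s/d = 35310 m ≈ 35.3 km.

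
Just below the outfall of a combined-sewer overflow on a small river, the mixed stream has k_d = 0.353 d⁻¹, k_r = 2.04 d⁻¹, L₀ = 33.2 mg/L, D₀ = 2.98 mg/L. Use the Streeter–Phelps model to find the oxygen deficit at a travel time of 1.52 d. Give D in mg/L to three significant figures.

k_d L₀/(k_r−k_d) = 0.353×33.2/(2.04−0.353) = 11.72/1.687 = 6.947 mg/L.
e^(−k_d t) = e^(−0.353×1.520) = 0.5848; e^(−k_r t) = e^(−2.04×1.520) = 0.04501.
D = 6.947 × (0.5848 − 0.04501) + 2.98 × 0.04501 = 3.750 + 0.1341 = 3.884 mg/L.

D ≈ 3.88 mg/L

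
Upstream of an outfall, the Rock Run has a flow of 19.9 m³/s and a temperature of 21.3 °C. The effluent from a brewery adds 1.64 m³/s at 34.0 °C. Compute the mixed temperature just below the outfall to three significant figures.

Flow-weighted mixing: C = (Q_r C_r + Q_w C_w)/(Q_r + Q_w)
= (19.9×21.3 + 1.64×34.0)/(19.9 + 1.64) = 479.6/21.54 = 22.27 °C.

22.3 °C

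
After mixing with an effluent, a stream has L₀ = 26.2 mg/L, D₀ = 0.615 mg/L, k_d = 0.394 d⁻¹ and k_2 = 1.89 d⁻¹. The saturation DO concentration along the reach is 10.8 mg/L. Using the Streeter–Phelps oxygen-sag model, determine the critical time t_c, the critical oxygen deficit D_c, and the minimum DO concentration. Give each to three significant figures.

t_c = [1/(k_2−k_d)] ln[(k_2/k_d)(1 − D₀(k_2−k_d)/(k_d L₀))]
= [1/(1.89−0.394)] ln[(1.89/0.394)(1 − 0.615×1.496/(0.394×26.2))]
= (1/1.496) ln[4.797 × 0.9109] = 0.6684 × ln(4.369) = 0.6684 × 1.475 = 0.9857 d.
D_c = (k_d/k_2) L₀ e^(−k_d t_c) = (0.394/1.89) × 26.2 × e^(−0.394×0.9857) = 0.2085 × 26.2 × 0.6782 = 3.704 mg/L.
Minimum DO = C_s − D_c = 10.8 − 3.704 = 7.096 mg/L.

t_c ≈ 0.986 d; D_c ≈ 3.70 mg/L; min DO ≈ 7.10 mg/L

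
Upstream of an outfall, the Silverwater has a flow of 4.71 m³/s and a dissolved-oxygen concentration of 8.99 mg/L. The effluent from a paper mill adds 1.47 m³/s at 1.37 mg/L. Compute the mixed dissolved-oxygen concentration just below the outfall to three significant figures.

7.18 mg/L

Flow-weighted mixing: C = (Q_r C_r + Q_w C_w)/(Q_r + Q_w)
= (4.71×8.99 + 1.47×1.37)/(4.71 + 1.47) = 44.36/6.180 = 7.177 mg/L.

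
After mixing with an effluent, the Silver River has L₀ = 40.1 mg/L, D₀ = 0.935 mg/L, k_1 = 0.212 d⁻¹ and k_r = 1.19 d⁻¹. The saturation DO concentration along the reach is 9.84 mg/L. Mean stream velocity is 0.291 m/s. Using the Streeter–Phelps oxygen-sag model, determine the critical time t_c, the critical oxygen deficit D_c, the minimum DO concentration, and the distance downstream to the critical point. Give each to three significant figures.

t_c ≈ 1.65 d; D_c ≈ 5.04 mg/L; min DO ≈ 4.80 mg/L; x_c ≈ 41.4 km

With k_r/k_1 = 5.613 and 1 − D₀(k_r−k_1)/(k_1 L₀) = 0.8924,
t_c = ln(5.613 × 0.8924) / (1.19 − 0.212) = ln(5.009) / 0.9780 = 1.611/0.9780 = 1.648 d.
D_c = (k_1/k_r) L₀ e^(−k_1 t_c) = (0.212/1.19) × 40.1 × e^(−0.212×1.648) = 0.1782 × 40.1 × 0.7052 = 5.038 mg/L.
Minimum DO = C_s − D_c = 9.84 − 5.038 = 4.802 mg/L.
x_c = v t_c = 0.291 m/s × 1.648 d × 86400 s/d = 41420 m ≈ 41.4 km.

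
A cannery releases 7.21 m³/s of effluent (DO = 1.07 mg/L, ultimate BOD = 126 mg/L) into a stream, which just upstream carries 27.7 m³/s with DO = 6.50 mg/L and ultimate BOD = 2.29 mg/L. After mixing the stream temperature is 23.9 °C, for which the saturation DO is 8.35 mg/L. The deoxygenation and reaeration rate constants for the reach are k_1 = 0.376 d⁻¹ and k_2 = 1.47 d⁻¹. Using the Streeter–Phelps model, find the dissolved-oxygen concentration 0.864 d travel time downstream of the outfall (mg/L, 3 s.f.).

DO ≈ 3.29 mg/L

Mixed DO = (27.7×6.50 + 7.21×1.07)/(27.7+7.21) = 187.8/34.91 = 5.379 mg/L.
Mixed L₀ = (27.7×2.29 + 7.21×126)/(34.91) = 971.9/34.91 = 27.84 mg/L.
Initial deficit D₀ = C_s − DO₀ = 8.35 − 5.379 = 2.971 mg/L.
D(0.864) = [0.376×27.84/(1.47−0.376)](e^(−0.376×0.864) − e^(−1.47×0.864)) + 2.971 e^(−1.47×0.864)
= 9.568 × (0.7226 − 0.2808) + 2.971 × 0.2808 = 5.062 mg/L.
DO = 8.35 − 5.062 = 3.288 mg/L.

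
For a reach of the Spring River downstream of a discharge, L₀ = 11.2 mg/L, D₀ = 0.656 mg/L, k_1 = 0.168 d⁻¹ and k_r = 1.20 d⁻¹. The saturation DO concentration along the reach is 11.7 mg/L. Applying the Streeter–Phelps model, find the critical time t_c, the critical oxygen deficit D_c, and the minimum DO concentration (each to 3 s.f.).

t_c ≈ 1.47 d; D_c ≈ 1.22 mg/L; min DO ≈ 10.5 mg/L

t_c = [1/(k_r−k_1)] ln[(k_r/k_1)(1 − D₀(k_r−k_1)/(k_1 L₀))]
= [1/(1.20−0.168)] ln[(1.20/0.168)(1 − 0.656×1.032/(0.168×11.2))]
= (1/1.032) ln[7.143 × 0.6402] = 0.9690 × ln(4.573) = 0.9690 × 1.520 = 1.473 d.
L(t_c) = L₀ e^(−k_1 t_c) = 11.2 × 0.7808 = 8.745 mg/L, and at the critical point k_r D_c = k_1 L, so D_c = (0.168/1.20) × 8.745 = 1.224 mg/L.
Minimum DO = C_s − D_c = 11.7 − 1.224 = 10.48 mg/L.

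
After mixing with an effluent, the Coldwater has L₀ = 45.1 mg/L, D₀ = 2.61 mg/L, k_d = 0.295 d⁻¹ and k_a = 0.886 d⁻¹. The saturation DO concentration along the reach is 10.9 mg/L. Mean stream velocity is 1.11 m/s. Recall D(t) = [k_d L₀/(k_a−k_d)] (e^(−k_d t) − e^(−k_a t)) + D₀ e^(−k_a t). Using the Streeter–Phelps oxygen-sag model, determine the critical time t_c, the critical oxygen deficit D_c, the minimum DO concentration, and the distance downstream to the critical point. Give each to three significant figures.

At the critical point dD/dt = 0, so k_d L₀ e^(−k_d t) = k_a D. Substituting D(t) from the Streeter–Phelps equation and solving for t gives
t_c = ln[(k_a/k_d)(1 − D₀(k_a−k_d)/(k_d L₀))] / (k_a−k_d).
Here k_a−k_d = 0.5910 d⁻¹ and 1 − D₀(k_a−k_d)/(k_d L₀) = 1 − 2.61×0.5910/(0.295×45.1) = 0.8841, so
t_c = ln(3.003 × 0.8841) / 0.5910 = 0.9765 / 0.5910 = 1.652 d.
L(t_c) = L₀ e^(−k_d t_c) = 45.1 × 0.6142 = 27.70 mg/L, and at the critical point k_a D_c = k_d L, so D_c = (0.295/0.886) × 27.70 = 9.223 mg/L.
Minimum DO = C_s − D_c = 10.9 − 9.223 = 1.677 mg/L.
x_c = v t_c = 1.11 m/s × 1.652 d × 86400 s/d = 158500 m ≈ 158 km.

t_c ≈ 1.65 d; D_c ≈ 9.22 mg/L; min DO ≈ 1.68 mg/L; x_c ≈ 158 km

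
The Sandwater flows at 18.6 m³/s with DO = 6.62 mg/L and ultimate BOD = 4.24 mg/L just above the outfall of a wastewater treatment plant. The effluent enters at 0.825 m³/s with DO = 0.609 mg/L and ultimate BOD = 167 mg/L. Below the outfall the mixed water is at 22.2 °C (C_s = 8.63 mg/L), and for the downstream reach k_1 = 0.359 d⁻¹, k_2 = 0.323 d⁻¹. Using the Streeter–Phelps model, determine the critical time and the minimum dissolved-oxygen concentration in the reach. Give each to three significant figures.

t_c ≈ 2.38 d; minimum DO ≈ 3.35 mg/L

Mixed DO = (18.6×6.62 + 0.825×0.609)/(18.6+0.825) = 123.6/19.43 = 6.365 mg/L.
Mixed L₀ = (18.6×4.24 + 0.825×167)/(19.43) = 216.6/19.43 = 11.15 mg/L.
Initial deficit D₀ = C_s − DO₀ = 8.63 − 6.365 = 2.265 mg/L.
t_c = (1/-0.03600) ln[(0.323/0.359)(1 − 2.265×-0.03600/(0.359×11.15))] = -27.78 × ln(0.9180) = 2.375 d.
D_c = (0.359/0.323) × 11.15 × e^(−0.359×2.375) = 1.111 × 11.15 × 0.4263 = 5.284 mg/L.
Minimum DO = 8.63 − 5.284 = 3.346 mg/L.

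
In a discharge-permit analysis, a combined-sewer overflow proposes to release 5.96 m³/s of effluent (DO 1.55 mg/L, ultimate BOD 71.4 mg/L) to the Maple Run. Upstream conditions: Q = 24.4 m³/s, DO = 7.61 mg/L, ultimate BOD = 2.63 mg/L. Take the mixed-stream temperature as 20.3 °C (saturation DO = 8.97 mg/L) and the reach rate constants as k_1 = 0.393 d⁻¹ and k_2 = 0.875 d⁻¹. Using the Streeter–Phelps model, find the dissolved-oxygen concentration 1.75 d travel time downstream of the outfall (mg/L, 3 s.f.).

DO ≈ 4.65 mg/L

Mixed DO = (24.4×7.61 + 5.96×1.55)/(24.4+5.96) = 194.9/30.36 = 6.420 mg/L.
Mixed L₀ = (24.4×2.63 + 5.96×71.4)/(30.36) = 489.7/30.36 = 16.13 mg/L.
Initial deficit D₀ = C_s − DO₀ = 8.97 − 6.420 = 2.550 mg/L.
D(1.75) = [0.393×16.13/(0.875−0.393)](e^(−0.393×1.75) − e^(−0.875×1.75)) + 2.550 e^(−0.875×1.75)
= 13.15 × (0.5027 − 0.2163) + 2.550 × 0.2163 = 4.319 mg/L.
DO = 8.97 − 4.319 = 4.651 mg/L.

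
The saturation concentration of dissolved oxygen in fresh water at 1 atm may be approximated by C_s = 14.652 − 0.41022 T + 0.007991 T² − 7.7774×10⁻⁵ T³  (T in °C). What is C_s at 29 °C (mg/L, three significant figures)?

C_s ≈ 7.58 mg/L

C_s = 14.652 − 0.41022×29 + 0.007991×29² − 7.7774×10⁻⁵×29³ = 7.579 mg/L.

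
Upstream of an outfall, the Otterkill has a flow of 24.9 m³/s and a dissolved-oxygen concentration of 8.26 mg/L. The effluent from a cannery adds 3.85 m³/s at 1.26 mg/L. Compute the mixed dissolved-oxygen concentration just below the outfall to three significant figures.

Flow-weighted mixing: C = (Q_r C_r + Q_w C_w)/(Q_r + Q_w)
= (24.9×8.26 + 3.85×1.26)/(24.9 + 3.85) = 210.5/28.75 = 7.323 mg/L.

7.32 mg/L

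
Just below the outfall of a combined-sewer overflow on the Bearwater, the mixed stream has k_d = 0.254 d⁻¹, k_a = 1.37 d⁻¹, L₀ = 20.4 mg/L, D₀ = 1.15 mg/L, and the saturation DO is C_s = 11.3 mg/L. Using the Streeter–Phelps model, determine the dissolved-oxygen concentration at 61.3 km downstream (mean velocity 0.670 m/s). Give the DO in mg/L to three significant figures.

Travel time t = x/v = 61.3 km / (0.670 m/s) = 61300 m / 0.670 m/s = 91490 s = 1.059 d.
k_d L₀/(k_a−k_d) = 0.254×20.4/(1.37−0.254) = 5.182/1.116 = 4.643 mg/L.
e^(−k_d t) = e^(−0.254×1.059) = 0.7642; e^(−k_a t) = e^(−1.37×1.059) = 0.2344.
D = 4.643 × (0.7642 − 0.2344) + 1.15 × 0.2344 = 2.460 + 0.2696 = 2.729 mg/L.
DO = C_s − D = 11.3 − 2.729 = 8.571 mg/L.

DO ≈ 8.57 mg/L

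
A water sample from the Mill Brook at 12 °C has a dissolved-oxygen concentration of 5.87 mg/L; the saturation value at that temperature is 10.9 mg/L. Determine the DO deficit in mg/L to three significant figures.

D = C_s − C = 10.9 − 5.87 = 5.03 mg/L.

D ≈ 5.03 mg/L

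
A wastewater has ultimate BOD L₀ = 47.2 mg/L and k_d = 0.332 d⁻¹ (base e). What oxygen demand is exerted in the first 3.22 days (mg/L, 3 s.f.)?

y ≈ 31.0 mg/L

y_t = L₀(1 − e^(−k_d t)) = 47.2 × (1 − e^(−0.332×3.22))
= 47.2 × (1 − 0.3433) = 47.2 × 0.6567 = 30.99 mg/L.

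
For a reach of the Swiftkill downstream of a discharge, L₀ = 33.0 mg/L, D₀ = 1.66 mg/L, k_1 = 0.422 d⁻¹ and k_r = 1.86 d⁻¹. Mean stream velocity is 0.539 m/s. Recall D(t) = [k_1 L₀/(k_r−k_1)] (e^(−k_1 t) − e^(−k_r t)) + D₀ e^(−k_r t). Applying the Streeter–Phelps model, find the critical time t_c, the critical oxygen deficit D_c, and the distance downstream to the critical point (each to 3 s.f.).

With k_r/k_1 = 4.408 and 1 − D₀(k_r−k_1)/(k_1 L₀) = 0.8286,
t_c = ln(4.408 × 0.8286) / (1.86 − 0.422) = ln(3.652) / 1.438 = 1.295/1.438 = 0.9008 d.
L(t_c) = L₀ e^(−k_1 t_c) = 33.0 × 0.6838 = 22.56 mg/L, and at the critical point k_r D_c = k_1 L, so D_c = (0.422/1.86) × 22.56 = 5.120 mg/L.
x_c = v t_c = 0.539 m/s × 0.9008 d × 86400 s/d = 41950 m ≈ 41.9 km.

t_c ≈ 0.901 d; D_c ≈ 5.12 mg/L; x_c ≈ 41.9 km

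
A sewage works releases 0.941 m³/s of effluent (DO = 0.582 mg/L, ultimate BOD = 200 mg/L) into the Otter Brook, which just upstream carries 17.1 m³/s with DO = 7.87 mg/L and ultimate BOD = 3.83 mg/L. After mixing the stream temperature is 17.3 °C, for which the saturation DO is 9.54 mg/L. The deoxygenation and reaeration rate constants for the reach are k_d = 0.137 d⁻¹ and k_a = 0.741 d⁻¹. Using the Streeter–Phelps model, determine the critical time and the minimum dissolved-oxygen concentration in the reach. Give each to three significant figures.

t_c ≈ 1.09 d; minimum DO ≈ 7.30 mg/L

Mixed DO = (17.1×7.87 + 0.941×0.582)/(17.1+0.941) = 135.1/18.04 = 7.490 mg/L.
Mixed L₀ = (17.1×3.83 + 0.941×200)/(18.04) = 253.7/18.04 = 14.06 mg/L.
Initial deficit D₀ = C_s − DO₀ = 9.54 − 7.490 = 2.050 mg/L.
t_c = (1/0.6040) ln[(0.741/0.137)(1 − 2.050×0.6040/(0.137×14.06))] = 1.656 × ln(1.932) = 1.091 d.
D_c = (0.137/0.741) × 14.06 × e^(−0.137×1.091) = 0.1849 × 14.06 × 0.8612 = 2.239 mg/L.
Minimum DO = 9.54 − 2.239 = 7.301 mg/L.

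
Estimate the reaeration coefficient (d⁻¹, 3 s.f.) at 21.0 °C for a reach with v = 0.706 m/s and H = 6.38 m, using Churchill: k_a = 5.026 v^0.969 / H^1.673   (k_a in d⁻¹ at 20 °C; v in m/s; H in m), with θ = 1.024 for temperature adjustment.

k_a ≈ 0.165 d⁻¹

k_a(20) = 5.026 × 0.706^0.969 / 6.38^1.673 = 5.026 × 0.7137 / 22.21 = 0.1615 d⁻¹.
k_a(21.0) = 0.1615 × 1.024^(21.0−20) = 0.1615 × 1.024 = 0.1654 d⁻¹.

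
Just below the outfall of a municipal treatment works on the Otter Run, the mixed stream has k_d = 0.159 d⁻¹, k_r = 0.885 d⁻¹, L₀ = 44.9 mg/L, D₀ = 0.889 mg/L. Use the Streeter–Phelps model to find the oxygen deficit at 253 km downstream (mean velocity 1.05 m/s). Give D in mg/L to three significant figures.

D ≈ 5.55 mg/L

Travel time t = x/v = 253 km / (1.05 m/s) = 253000 m / 1.05 m/s = 241000 s = 2.789 d.
k_d L₀/(k_r−k_d) = 0.159×44.9/(0.885−0.159) = 7.139/0.7260 = 9.833 mg/L.
e^(−k_d t) = e^(−0.159×2.789) = 0.6418; e^(−k_r t) = e^(−0.885×2.789) = 0.08475.
D = 9.833 × (0.6418 − 0.08475) + 0.889 × 0.08475 = 5.478 + 0.07534 = 5.553 mg/L.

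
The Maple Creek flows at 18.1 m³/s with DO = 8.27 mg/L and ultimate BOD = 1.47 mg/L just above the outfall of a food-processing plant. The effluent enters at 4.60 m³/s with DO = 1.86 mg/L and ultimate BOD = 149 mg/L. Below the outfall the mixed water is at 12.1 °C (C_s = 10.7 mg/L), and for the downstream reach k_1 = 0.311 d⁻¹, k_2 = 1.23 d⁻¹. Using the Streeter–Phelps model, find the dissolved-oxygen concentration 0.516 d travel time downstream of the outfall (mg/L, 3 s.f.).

Mixed DO = (18.1×8.27 + 4.60×1.86)/(18.1+4.60) = 158.2/22.70 = 6.971 mg/L.
Mixed L₀ = (18.1×1.47 + 4.60×149)/(22.70) = 712.0/22.70 = 31.37 mg/L.
Initial deficit D₀ = C_s − DO₀ = 10.7 − 6.971 = 3.729 mg/L.
D(0.516) = [0.311×31.37/(1.23−0.311)](e^(−0.311×0.516) − e^(−1.23×0.516)) + 3.729 e^(−1.23×0.516)
= 10.61 × (0.8517 − 0.5301) + 3.729 × 0.5301 = 5.391 mg/L.
DO = 10.7 − 5.391 = 5.309 mg/L.

DO ≈ 5.31 mg/L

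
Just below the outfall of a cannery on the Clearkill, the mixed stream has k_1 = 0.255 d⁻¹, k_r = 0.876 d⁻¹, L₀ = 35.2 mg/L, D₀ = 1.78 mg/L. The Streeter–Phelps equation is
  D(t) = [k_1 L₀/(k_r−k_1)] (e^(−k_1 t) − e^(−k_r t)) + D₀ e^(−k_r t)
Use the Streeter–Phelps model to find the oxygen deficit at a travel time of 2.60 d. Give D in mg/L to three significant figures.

k_1 L₀/(k_r−k_1) = 0.255×35.2/(0.876−0.255) = 8.976/0.6210 = 14.45 mg/L.
e^(−k_1 t) = e^(−0.255×2.600) = 0.5153; e^(−k_r t) = e^(−0.876×2.600) = 0.1025.
D = 14.45 × (0.5153 − 0.1025) + 1.78 × 0.1025 = 5.966 + 0.1825 = 6.149 mg/L.

D ≈ 6.15 mg/L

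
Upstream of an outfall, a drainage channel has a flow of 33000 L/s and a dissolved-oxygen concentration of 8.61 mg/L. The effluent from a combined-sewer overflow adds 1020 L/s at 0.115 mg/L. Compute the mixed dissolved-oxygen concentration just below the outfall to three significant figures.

Flow-weighted mixing: C = (Q_r C_r + Q_w C_w)/(Q_r + Q_w)
= (33000×8.61 + 1020×0.115)/(33000 + 1020) = 284200/34020 = 8.355 mg/L.

8.36 mg/L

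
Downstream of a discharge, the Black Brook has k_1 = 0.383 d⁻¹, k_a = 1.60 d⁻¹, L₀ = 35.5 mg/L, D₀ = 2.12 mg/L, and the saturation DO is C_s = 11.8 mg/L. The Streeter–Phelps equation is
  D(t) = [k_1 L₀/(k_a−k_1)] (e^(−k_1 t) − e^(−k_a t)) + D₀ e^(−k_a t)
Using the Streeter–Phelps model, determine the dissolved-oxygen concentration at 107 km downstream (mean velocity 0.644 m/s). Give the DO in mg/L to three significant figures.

DO ≈ 6.87 mg/L

Travel time t = x/v = 107 km / (0.644 m/s) = 107000 m / 0.644 m/s = 166100 s = 1.923 d.
k_1 L₀/(k_a−k_1) = 0.383×35.5/(1.60−0.383) = 13.60/1.217 = 11.17 mg/L.
e^(−k_1 t) = e^(−0.383×1.923) = 0.4788; e^(−k_a t) = e^(−1.60×1.923) = 0.04610.
D = 11.17 × (0.4788 − 0.04610) + 2.12 × 0.04610 = 4.834 + 0.09774 = 4.932 mg/L.
DO = C_s − D = 11.8 − 4.932 = 6.868 mg/L.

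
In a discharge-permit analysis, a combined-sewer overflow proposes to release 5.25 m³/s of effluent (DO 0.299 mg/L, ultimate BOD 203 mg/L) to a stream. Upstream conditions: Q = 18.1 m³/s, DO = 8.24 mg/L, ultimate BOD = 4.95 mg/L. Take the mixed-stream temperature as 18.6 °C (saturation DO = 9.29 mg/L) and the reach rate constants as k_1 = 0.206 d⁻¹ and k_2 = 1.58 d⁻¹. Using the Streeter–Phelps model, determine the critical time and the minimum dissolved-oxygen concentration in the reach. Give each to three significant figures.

t_c ≈ 1.13 d; minimum DO ≈ 4.18 mg/L

Mixed DO = (18.1×8.24 + 5.25×0.299)/(18.1+5.25) = 150.7/23.35 = 6.455 mg/L.
Mixed L₀ = (18.1×4.95 + 5.25×203)/(23.35) = 1155/23.35 = 49.48 mg/L.
Initial deficit D₀ = C_s − DO₀ = 9.29 − 6.455 = 2.835 mg/L.
t_c = (1/1.374) ln[(1.58/0.206)(1 − 2.835×1.374/(0.206×49.48))] = 0.7278 × ln(4.738) = 1.132 d.
D_c = (0.206/1.58) × 49.48 × e^(−0.206×1.132) = 0.1304 × 49.48 × 0.7920 = 5.109 mg/L.
Minimum DO = 9.29 − 5.109 = 4.181 mg/L.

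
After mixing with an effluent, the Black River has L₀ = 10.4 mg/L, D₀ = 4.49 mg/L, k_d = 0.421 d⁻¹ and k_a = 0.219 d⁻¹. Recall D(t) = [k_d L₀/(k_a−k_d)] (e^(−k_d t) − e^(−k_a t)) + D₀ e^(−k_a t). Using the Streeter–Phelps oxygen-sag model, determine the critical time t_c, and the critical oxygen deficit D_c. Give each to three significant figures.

At the critical point dD/dt = 0, so k_d L₀ e^(−k_d t) = k_a D. Substituting D(t) from the Streeter–Phelps equation and solving for t gives
t_c = ln[(k_a/k_d)(1 − D₀(k_a−k_d)/(k_d L₀))] / (k_a−k_d).
Here k_a−k_d = -0.2020 d⁻¹ and 1 − D₀(k_a−k_d)/(k_d L₀) = 1 − 4.49×-0.2020/(0.421×10.4) = 1.207, so
t_c = ln(0.5202 × 1.207) / -0.2020 = -0.4653 / -0.2020 = 2.303 d.
L(t_c) = L₀ e^(−k_d t_c) = 10.4 × 0.3792 = 3.943 mg/L, and at the critical point k_a D_c = k_d L, so D_c = (0.421/0.219) × 3.943 = 7.581 mg/L.

t_c ≈ 2.30 d; D_c ≈ 7.58 mg/L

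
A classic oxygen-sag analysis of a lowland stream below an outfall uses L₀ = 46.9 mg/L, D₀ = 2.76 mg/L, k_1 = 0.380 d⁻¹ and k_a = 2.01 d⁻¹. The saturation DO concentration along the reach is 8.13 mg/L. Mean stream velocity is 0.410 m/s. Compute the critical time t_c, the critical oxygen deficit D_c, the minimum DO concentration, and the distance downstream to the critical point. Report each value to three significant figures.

t_c = [1/(k_a−k_1)] ln[(k_a/k_1)(1 − D₀(k_a−k_1)/(k_1 L₀))]
= [1/(2.01−0.380)] ln[(2.01/0.380)(1 − 2.76×1.630/(0.380×46.9))]
= (1/1.630) ln[5.289 × 0.7476] = 0.6135 × ln(3.954) = 0.6135 × 1.375 = 0.8434 d.
D_c = (k_1/k_a) L₀ e^(−k_1 t_c) = (0.380/2.01) × 46.9 × e^(−0.380×0.8434) = 0.1891 × 46.9 × 0.7258 = 6.435 mg/L.
Minimum DO = C_s − D_c = 8.13 − 6.435 = 1.695 mg/L.
x_c = v t_c = 0.410 m/s × 0.8434 d × 86400 s/d = 29880 m ≈ 29.9 km.

t_c ≈ 0.843 d; D_c ≈ 6.44 mg/L; min DO ≈ 1.69 mg/L; x_c ≈ 29.9 km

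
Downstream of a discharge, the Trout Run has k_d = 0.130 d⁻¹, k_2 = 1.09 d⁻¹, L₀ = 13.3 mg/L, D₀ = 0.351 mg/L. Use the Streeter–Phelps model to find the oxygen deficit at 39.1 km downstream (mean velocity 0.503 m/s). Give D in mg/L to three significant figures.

Travel time t = x/v = 39.1 km / (0.503 m/s) = 39100 m / 0.503 m/s = 77730 s = 0.8997 d.
k_d L₀/(k_2−k_d) = 0.130×13.3/(1.09−0.130) = 1.729/0.9600 = 1.801 mg/L.
e^(−k_d t) = e^(−0.130×0.8997) = 0.8896; e^(−k_2 t) = e^(−1.09×0.8997) = 0.3751.
D = 1.801 × (0.8896 − 0.3751) + 0.351 × 0.3751 = 0.9267 + 0.1316 = 1.058 mg/L.

D ≈ 1.06 mg/L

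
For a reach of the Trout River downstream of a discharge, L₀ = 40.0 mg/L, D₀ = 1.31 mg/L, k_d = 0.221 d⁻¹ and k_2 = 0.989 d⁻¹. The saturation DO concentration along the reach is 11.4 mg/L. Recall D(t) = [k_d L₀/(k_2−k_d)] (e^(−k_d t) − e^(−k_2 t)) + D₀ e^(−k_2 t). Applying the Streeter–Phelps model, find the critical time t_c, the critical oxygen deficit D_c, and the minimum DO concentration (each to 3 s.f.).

t_c ≈ 1.79 d; D_c ≈ 6.01 mg/L; min DO ≈ 5.39 mg/L

t_c = [1/(k_2−k_d)] ln[(k_2/k_d)(1 − D₀(k_2−k_d)/(k_d L₀))]
= [1/(0.989−0.221)] ln[(0.989/0.221)(1 − 1.31×0.7680/(0.221×40.0))]
= (1/0.7680) ln[4.475 × 0.8862] = 1.302 × ln(3.966) = 1.302 × 1.378 = 1.794 d.
L(t_c) = L₀ e^(−k_d t_c) = 40.0 × 0.6727 = 26.91 mg/L, and at the critical point k_2 D_c = k_d L, so D_c = (0.221/0.989) × 26.91 = 6.013 mg/L.
Minimum DO = C_s − D_c = 11.4 − 6.013 = 5.387 mg/L.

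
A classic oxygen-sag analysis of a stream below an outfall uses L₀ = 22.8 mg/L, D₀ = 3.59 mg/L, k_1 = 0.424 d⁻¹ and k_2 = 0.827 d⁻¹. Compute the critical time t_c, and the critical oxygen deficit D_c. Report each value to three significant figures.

t_c = [1/(k_2−k_1)] ln[(k_2/k_1)(1 − D₀(k_2−k_1)/(k_1 L₀))]
= [1/(0.827−0.424)] ln[(0.827/0.424)(1 − 3.59×0.4030/(0.424×22.8))]
= (1/0.4030) ln[1.950 × 0.8503] = 2.481 × ln(1.659) = 2.481 × 0.5060 = 1.255 d.
D_c = (k_1/k_2) L₀ e^(−k_1 t_c) = (0.424/0.827) × 22.8 × e^(−0.424×1.255) = 0.5127 × 22.8 × 0.5872 = 6.865 mg/L.

t_c ≈ 1.26 d; D_c ≈ 6.86 mg/L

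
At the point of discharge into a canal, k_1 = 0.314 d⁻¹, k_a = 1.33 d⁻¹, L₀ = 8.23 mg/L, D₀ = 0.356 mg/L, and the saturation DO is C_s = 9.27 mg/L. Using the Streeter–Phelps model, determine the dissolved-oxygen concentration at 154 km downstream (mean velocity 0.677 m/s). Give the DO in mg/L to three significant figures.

DO ≈ 8.22 mg/L

Travel time t = x/v = 154 km / (0.677 m/s) = 154000 m / 0.677 m/s = 227500 s = 2.633 d.
k_1 L₀/(k_a−k_1) = 0.314×8.23/(1.33−0.314) = 2.584/1.016 = 2.544 mg/L.
e^(−k_1 t) = e^(−0.314×2.633) = 0.4375; e^(−k_a t) = e^(−1.33×2.633) = 0.03015.
D = 2.544 × (0.4375 − 0.03015) + 0.356 × 0.03015 = 1.036 + 0.01073 = 1.047 mg/L.
DO = C_s − D = 9.27 − 1.047 = 8.223 mg/L.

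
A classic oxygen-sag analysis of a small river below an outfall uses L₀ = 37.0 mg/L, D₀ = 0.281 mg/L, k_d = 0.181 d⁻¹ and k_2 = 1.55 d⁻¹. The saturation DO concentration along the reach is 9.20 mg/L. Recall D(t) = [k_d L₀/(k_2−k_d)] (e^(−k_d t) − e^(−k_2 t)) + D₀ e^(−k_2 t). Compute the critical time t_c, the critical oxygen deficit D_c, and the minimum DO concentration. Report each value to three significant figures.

With k_2/k_d = 8.564 and 1 − D₀(k_2−k_d)/(k_d L₀) = 0.9426,
t_c = ln(8.564 × 0.9426) / (1.55 − 0.181) = ln(8.072) / 1.369 = 2.088/1.369 = 1.525 d.
L(t_c) = L₀ e^(−k_d t_c) = 37.0 × 0.7587 = 28.07 mg/L, and at the critical point k_2 D_c = k_d L, so D_c = (0.181/1.55) × 28.07 = 3.278 mg/L.
Minimum DO = C_s − D_c = 9.20 − 3.278 = 5.922 mg/L.

t_c ≈ 1.53 d; D_c ≈ 3.28 mg/L; min DO ≈ 5.92 mg/L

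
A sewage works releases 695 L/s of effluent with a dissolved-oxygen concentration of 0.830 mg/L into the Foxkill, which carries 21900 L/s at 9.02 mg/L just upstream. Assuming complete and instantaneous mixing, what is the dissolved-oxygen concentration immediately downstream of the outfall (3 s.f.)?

8.77 mg/L

Flow-weighted mixing: C = (Q_r C_r + Q_w C_w)/(Q_r + Q_w)
= (21900×9.02 + 695×0.830)/(21900 + 695) = 198100/22600 = 8.768 mg/L.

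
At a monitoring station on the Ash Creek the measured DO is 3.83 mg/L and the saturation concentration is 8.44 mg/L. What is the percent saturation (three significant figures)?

45.4 % saturation

% saturation = C/C_s × 100 = 3.83/8.44 × 100 = 45.4 %.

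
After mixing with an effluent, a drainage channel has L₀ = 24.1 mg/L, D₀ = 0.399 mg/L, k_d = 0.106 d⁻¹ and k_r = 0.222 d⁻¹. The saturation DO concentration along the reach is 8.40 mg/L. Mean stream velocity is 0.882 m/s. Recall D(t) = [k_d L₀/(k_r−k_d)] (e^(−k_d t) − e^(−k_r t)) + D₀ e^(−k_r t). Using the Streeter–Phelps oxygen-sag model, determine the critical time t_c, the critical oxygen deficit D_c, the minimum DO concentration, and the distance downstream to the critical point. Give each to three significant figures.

t_c ≈ 6.22 d; D_c ≈ 5.95 mg/L; min DO ≈ 2.45 mg/L; x_c ≈ 474 km

With k_r/k_d = 2.094 and 1 − D₀(k_r−k_d)/(k_d L₀) = 0.9819,
t_c = ln(2.094 × 0.9819) / (0.222 − 0.106) = ln(2.056) / 0.1160 = 0.7210/0.1160 = 6.215 d.
L(t_c) = L₀ e^(−k_d t_c) = 24.1 × 0.5175 = 12.47 mg/L, and at the critical point k_r D_c = k_d L, so D_c = (0.106/0.222) × 12.47 = 5.955 mg/L.
Minimum DO = C_s − D_c = 8.40 − 5.955 = 2.445 mg/L.
x_c = v t_c = 0.882 m/s × 6.215 d × 86400 s/d = 473600 m ≈ 474 km.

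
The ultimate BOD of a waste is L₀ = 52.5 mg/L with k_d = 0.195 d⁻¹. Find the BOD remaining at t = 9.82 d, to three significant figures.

L ≈ 7.74 mg/L

L_t = L₀ e^(−k_d t) = 52.5 × e^(−0.195×9.82) = 52.5 × 0.1474 = 7.736 mg/L.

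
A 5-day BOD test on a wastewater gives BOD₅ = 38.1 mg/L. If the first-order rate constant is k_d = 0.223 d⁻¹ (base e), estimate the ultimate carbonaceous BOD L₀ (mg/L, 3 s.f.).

BOD₅ = L₀(1 − e^(−5k_d)) ⇒ L₀ = BOD₅ / (1 − e^(−5×0.223))
= 38.1 / (1 − 0.3279) = 38.1 / 0.6721 = 56.69 mg/L.

L₀ ≈ 56.7 mg/L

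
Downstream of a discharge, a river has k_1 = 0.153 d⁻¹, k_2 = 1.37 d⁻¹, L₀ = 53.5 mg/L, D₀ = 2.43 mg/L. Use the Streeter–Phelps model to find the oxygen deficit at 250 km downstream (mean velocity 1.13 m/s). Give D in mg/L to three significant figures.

D ≈ 4.42 mg/L

Travel time t = x/v = 250 km / (1.13 m/s) = 250000 m / 1.13 m/s = 221200 s = 2.561 d.
k_1 L₀/(k_2−k_1) = 0.153×53.5/(1.37−0.153) = 8.185/1.217 = 6.726 mg/L.
e^(−k_1 t) = e^(−0.153×2.561) = 0.6759; e^(−k_2 t) = e^(−1.37×2.561) = 0.02995.
D = 6.726 × (0.6759 − 0.02995) + 2.43 × 0.02995 = 4.344 + 0.07279 = 4.417 mg/L.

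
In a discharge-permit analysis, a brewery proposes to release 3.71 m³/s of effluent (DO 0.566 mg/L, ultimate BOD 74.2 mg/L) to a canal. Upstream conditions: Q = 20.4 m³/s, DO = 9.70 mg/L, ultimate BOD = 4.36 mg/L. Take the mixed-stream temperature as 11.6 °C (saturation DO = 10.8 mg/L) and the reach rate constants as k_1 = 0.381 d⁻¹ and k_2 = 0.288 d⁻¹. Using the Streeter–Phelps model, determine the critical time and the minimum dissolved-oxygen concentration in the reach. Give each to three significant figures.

t_c ≈ 2.58 d; minimum DO ≈ 3.33 mg/L

Mixed DO = (20.4×9.70 + 3.71×0.566)/(20.4+3.71) = 200.0/24.11 = 8.294 mg/L.
Mixed L₀ = (20.4×4.36 + 3.71×74.2)/(24.11) = 364.2/24.11 = 15.11 mg/L.
Initial deficit D₀ = C_s − DO₀ = 10.8 − 8.294 = 2.506 mg/L.
t_c = (1/-0.09300) ln[(0.288/0.381)(1 − 2.506×-0.09300/(0.381×15.11))] = -10.75 × ln(0.7865) = 2.582 d.
D_c = (0.381/0.288) × 15.11 × e^(−0.381×2.582) = 1.323 × 15.11 × 0.3739 = 7.472 mg/L.
Minimum DO = 10.8 − 7.472 = 3.328 mg/L.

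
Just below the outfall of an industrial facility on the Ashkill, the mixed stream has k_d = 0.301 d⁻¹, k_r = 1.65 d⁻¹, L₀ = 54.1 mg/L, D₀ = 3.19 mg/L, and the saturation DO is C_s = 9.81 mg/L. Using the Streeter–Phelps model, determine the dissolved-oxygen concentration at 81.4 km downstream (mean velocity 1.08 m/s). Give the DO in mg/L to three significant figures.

Travel time t = x/v = 81.4 km / (1.08 m/s) = 81400 m / 1.08 m/s = 75370 s = 0.8723 d.
k_d L₀/(k_r−k_d) = 0.301×54.1/(1.65−0.301) = 16.28/1.349 = 12.07 mg/L.
e^(−k_d t) = e^(−0.301×0.8723) = 0.7691; e^(−k_r t) = e^(−1.65×0.8723) = 0.2371.
D = 12.07 × (0.7691 − 0.2371) + 3.19 × 0.2371 = 6.422 + 0.7563 = 7.178 mg/L.
DO = C_s − D = 9.81 − 7.178 = 2.632 mg/L.

DO ≈ 2.63 mg/L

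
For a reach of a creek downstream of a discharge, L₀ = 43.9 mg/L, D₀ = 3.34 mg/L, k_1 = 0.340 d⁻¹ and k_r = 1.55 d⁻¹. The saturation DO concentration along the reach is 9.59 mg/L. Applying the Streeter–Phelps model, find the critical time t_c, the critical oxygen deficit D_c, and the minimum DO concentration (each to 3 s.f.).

t_c ≈ 0.993 d; D_c ≈ 6.87 mg/L; min DO ≈ 2.72 mg/L

At the critical point dD/dt = 0, so k_1 L₀ e^(−k_1 t) = k_r D. Substituting D(t) from the Streeter–Phelps equation and solving for t gives
t_c = ln[(k_r/k_1)(1 − D₀(k_r−k_1)/(k_1 L₀))] / (k_r−k_1).
Here k_r−k_1 = 1.210 d⁻¹ and 1 − D₀(k_r−k_1)/(k_1 L₀) = 1 − 3.34×1.210/(0.340×43.9) = 0.7292, so
t_c = ln(4.559 × 0.7292) / 1.210 = 1.201 / 1.210 = 0.9928 d.
L(t_c) = L₀ e^(−k_1 t_c) = 43.9 × 0.7135 = 31.32 mg/L, and at the critical point k_r D_c = k_1 L, so D_c = (0.340/1.55) × 31.32 = 6.871 mg/L.
Minimum DO = C_s − D_c = 9.59 − 6.871 = 2.719 mg/L.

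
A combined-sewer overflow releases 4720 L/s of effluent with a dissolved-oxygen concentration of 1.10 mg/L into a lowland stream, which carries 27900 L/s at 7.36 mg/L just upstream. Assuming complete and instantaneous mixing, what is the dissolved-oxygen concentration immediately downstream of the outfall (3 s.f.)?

Flow-weighted mixing: C = (Q_r C_r + Q_w C_w)/(Q_r + Q_w)
= (27900×7.36 + 4720×1.10)/(27900 + 4720) = 210500/32620 = 6.454 mg/L.

6.45 mg/L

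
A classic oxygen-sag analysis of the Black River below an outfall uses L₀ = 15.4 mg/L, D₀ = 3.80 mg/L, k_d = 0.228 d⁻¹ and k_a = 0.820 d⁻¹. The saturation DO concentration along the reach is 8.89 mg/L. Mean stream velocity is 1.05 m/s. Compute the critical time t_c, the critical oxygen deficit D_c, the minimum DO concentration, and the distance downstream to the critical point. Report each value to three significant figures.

At the critical point dD/dt = 0, so k_d L₀ e^(−k_d t) = k_a D. Substituting D(t) from the Streeter–Phelps equation and solving for t gives
t_c = ln[(k_a/k_d)(1 − D₀(k_a−k_d)/(k_d L₀))] / (k_a−k_d).
Here k_a−k_d = 0.5920 d⁻¹ and 1 − D₀(k_a−k_d)/(k_d L₀) = 1 − 3.80×0.5920/(0.228×15.4) = 0.3593, so
t_c = ln(3.596 × 0.3593) / 0.5920 = 0.2564 / 0.5920 = 0.4331 d.
D_c = (k_d/k_a) L₀ e^(−k_d t_c) = (0.228/0.820) × 15.4 × e^(−0.228×0.4331) = 0.2780 × 15.4 × 0.9060 = 3.879 mg/L.
Minimum DO = C_s − D_c = 8.89 − 3.879 = 5.011 mg/L.
x_c = v t_c = 1.05 m/s × 0.4331 d × 86400 s/d = 39290 m ≈ 39.3 km.

t_c ≈ 0.433 d; D_c ≈ 3.88 mg/L; min DO ≈ 5.01 mg/L; x_c ≈ 39.3 km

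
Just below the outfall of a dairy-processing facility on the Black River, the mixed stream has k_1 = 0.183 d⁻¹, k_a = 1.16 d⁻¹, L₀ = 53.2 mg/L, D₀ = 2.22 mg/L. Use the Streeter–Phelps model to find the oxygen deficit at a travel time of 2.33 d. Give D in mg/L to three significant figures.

D ≈ 5.99 mg/L

k_1 L₀/(k_a−k_1) = 0.183×53.2/(1.16−0.183) = 9.736/0.9770 = 9.965 mg/L.
e^(−k_1 t) = e^(−0.183×2.330) = 0.6529; e^(−k_a t) = e^(−1.16×2.330) = 0.06702.
D = 9.965 × (0.6529 − 0.06702) + 2.22 × 0.06702 = 5.838 + 0.1488 = 5.987 mg/L.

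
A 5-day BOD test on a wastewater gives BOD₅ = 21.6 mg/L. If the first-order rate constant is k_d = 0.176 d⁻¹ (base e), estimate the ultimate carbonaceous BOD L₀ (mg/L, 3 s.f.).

L₀ ≈ 36.9 mg/L

BOD₅ = L₀(1 − e^(−5k_d)) ⇒ L₀ = BOD₅ / (1 − e^(−5×0.176))
= 21.6 / (1 − 0.4148) = 21.6 / 0.5852 = 36.91 mg/L.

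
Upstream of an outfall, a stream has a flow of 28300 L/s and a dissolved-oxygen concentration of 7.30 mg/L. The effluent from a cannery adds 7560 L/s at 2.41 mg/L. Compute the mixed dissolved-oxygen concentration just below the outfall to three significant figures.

Flow-weighted mixing: C = (Q_r C_r + Q_w C_w)/(Q_r + Q_w)
= (28300×7.30 + 7560×2.41)/(28300 + 7560) = 224800/35860 = 6.269 mg/L.

6.27 mg/L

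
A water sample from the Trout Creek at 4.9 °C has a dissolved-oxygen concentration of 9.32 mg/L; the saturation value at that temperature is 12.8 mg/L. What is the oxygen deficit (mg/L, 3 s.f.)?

D = C_s − C = 12.8 − 9.32 = 3.48 mg/L.

D ≈ 3.48 mg/L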